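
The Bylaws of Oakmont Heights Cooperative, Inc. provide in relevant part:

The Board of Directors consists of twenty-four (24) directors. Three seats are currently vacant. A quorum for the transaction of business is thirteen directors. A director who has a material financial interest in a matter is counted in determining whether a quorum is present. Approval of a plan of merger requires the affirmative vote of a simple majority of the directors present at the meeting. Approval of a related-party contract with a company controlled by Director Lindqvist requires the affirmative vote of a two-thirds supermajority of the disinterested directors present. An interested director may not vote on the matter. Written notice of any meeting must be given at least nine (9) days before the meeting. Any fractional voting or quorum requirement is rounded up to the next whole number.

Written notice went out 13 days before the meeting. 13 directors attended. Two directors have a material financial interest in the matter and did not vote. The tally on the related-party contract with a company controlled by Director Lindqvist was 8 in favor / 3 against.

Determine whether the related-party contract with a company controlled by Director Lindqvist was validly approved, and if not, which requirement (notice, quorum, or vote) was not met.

Valid — all requirements satisfied.

Notice: 13 days given; 9 required (13 ≥ 9). Satisfied.
Quorum: 13 present (interested directors count toward quorum); quorum is 13. Satisfied.
Vote: the related-party contract with a company controlled by Director Lindqvist requires two-thirds of the disinterested directors present (13 − 2 = 11). 2/3 of 11 = 7.33, rounded up to 8, so 8 affirmative votes are needed; 8 voted in favor. Satisfied.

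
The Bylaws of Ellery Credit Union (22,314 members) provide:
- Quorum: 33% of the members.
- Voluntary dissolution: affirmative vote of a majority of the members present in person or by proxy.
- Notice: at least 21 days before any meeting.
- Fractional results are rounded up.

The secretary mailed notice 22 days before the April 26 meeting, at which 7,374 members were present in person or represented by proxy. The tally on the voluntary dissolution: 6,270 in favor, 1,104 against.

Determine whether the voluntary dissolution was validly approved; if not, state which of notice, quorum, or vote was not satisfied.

Valid — all requirements satisfied.

Notice: 22 days given; 21 required. Satisfied.
Quorum: 33% of 22,314 = 7,363.62, rounded up to 7,364; 7,374 present. Satisfied.
Vote: requires a majority of those present (7,374); a majority of 7374 is 3688, so 3,688 needed; 6,270 in favor. Satisfied.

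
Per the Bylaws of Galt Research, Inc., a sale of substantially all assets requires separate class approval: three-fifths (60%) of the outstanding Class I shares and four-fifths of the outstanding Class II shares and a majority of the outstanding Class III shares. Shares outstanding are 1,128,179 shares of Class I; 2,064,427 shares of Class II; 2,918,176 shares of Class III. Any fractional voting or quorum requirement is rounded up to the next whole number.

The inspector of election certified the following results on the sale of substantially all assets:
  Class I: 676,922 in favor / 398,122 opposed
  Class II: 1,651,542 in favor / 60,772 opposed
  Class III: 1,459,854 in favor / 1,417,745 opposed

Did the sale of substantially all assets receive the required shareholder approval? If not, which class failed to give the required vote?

Approved — every class gave the required vote.

Class I: 3/5 of 1128179 = 676907.40, rounded up to 676908; 676,908 required, 676,922 in favor — approved.
Class II: 4/5 of 2064427 = 1651541.60, rounded up to 1651542; 1,651,542 required, 1,651,542 in favor — approved.
Class III: a majority of 2918176 is 1459089; 1,459,089 required, 1,459,854 in favor — approved.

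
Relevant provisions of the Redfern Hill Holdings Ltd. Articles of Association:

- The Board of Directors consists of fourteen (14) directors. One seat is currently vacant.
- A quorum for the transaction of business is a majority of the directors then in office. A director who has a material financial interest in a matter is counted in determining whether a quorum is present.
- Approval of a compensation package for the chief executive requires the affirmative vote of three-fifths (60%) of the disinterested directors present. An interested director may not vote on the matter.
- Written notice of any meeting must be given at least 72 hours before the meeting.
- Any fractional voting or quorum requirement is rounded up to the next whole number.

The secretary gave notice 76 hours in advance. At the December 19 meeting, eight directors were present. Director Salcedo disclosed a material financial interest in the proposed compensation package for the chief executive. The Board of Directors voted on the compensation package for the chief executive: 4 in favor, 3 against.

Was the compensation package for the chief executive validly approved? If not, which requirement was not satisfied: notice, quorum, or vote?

Invalid — vote requirement not satisfied.

Notice: 76 hours given; 72 required (76 ≥ 72). Satisfied.
Quorum: 8 present (interested directors count toward quorum); quorum is 7. Satisfied.
Vote: the compensation package for the chief executive requires three-fifths of the disinterested directors present (8 − 1 = 7). 3/5 of 7 = 4.20, rounded up to 5, so 5 affirmative votes are needed; 4 voted in favor. Not satisfied.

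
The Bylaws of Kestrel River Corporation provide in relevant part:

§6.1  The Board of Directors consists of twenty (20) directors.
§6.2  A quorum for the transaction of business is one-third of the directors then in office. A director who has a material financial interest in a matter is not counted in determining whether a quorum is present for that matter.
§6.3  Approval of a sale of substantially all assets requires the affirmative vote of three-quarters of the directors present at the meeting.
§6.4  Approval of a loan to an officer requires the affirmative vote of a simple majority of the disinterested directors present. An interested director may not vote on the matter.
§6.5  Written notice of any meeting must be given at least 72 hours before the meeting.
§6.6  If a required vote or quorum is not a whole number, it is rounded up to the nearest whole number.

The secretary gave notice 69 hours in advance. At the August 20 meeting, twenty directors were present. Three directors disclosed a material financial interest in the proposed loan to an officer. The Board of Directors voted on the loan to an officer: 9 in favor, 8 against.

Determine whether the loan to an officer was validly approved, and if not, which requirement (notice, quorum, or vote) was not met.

Invalid — notice requirement not satisfied.

Notice: 69 hours given; 72 required (69 < 72). Not satisfied.
Quorum: 20 present, but the 3 interested directors do not count, leaving 17. Quorum is 7. Satisfied.
Vote: the loan to an officer requires a majority of the disinterested directors present (20 − 3 = 17). A majority of 17 is 9, so 9 affirmative votes are needed; 9 voted in favor. Satisfied.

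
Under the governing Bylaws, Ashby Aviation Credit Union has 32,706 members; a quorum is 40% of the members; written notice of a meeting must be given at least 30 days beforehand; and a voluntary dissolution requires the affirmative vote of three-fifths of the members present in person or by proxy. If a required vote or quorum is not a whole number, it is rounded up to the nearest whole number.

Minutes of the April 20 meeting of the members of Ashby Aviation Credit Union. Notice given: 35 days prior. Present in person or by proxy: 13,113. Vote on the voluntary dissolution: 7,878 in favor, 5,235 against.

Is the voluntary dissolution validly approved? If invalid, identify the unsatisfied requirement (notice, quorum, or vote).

Notice: 35 days given; 30 required. Satisfied.
Quorum: 40% of 32,706 = 13,082.40, rounded up to 13,083; 13,113 present. Satisfied.
Vote: requires three-fifths of those present (13,113); 3/5 of 13113 = 7867.80, rounded up to 7868, so 7,868 needed; 7,878 in favor. Satisfied.

Valid — all requirements satisfied.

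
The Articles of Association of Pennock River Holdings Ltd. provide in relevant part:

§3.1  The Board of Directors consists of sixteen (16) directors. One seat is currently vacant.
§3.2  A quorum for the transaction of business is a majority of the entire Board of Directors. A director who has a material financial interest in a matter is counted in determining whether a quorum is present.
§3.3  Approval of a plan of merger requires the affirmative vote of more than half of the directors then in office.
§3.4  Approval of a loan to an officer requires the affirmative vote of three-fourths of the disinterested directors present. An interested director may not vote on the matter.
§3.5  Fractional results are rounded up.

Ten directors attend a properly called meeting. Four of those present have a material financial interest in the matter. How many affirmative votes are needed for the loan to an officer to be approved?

5

The loan to an officer requires three-fourths of the disinterested directors present (10 − 4 = 6).
3/4 of 6 = 4.50, rounded up to 5.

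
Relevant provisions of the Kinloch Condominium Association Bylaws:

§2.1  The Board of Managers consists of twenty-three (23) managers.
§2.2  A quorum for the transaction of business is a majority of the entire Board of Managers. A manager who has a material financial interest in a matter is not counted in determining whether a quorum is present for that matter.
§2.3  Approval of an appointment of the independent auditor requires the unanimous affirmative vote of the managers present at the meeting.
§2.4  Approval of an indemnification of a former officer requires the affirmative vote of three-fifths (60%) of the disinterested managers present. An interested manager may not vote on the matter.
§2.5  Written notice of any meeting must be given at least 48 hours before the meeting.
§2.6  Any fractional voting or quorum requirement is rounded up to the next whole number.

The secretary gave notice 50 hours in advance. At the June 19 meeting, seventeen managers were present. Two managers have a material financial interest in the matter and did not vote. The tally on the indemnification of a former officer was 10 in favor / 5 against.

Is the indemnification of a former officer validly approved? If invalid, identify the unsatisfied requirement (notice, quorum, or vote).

Notice: 50 hours given; 48 required (50 ≥ 48). Satisfied.
Quorum: 17 present, but the 2 interested managers do not count, leaving 15. Quorum is 12. Satisfied.
Vote: the indemnification of a former officer requires three-fifths of the disinterested managers present (17 − 2 = 15). 3/5 of 15 = 9, so 9 affirmative votes are needed; 10 voted in favor. Satisfied.

Valid — all requirements satisfied.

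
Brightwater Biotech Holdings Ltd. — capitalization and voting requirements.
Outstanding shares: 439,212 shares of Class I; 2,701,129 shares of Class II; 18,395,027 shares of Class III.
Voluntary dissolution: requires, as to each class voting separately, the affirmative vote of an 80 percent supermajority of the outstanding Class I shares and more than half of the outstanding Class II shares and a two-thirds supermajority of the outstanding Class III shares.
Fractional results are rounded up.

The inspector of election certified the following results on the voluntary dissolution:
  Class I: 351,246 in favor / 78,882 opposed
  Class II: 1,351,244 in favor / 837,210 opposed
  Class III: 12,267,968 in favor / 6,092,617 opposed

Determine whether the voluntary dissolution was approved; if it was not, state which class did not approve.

Not approved — the Class I shares did not give the required vote.

Class I: 4/5 of 439212 = 351369.60, rounded up to 351370; 351,370 required, 351,246 in favor — not approved.
Class II: a majority of 2701129 is 1350565; 1,350,565 required, 1,351,244 in favor — approved.
Class III: 2/3 of 18395027 = 12263351.33, rounded up to 12263352; 12,263,352 required, 12,267,968 in favor — approved.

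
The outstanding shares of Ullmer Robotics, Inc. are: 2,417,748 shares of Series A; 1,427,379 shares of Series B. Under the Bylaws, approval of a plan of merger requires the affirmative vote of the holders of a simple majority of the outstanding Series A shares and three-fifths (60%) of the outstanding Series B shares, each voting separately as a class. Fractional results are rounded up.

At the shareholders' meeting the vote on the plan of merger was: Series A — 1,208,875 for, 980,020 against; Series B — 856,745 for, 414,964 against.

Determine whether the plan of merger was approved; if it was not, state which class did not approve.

Series A: a majority of 2417748 is 1208875; 1,208,875 required, 1,208,875 in favor — approved.
Series B: 3/5 of 1427379 = 856427.40, rounded up to 856428; 856,428 required, 856,745 in favor — approved.

Approved — every class gave the required vote.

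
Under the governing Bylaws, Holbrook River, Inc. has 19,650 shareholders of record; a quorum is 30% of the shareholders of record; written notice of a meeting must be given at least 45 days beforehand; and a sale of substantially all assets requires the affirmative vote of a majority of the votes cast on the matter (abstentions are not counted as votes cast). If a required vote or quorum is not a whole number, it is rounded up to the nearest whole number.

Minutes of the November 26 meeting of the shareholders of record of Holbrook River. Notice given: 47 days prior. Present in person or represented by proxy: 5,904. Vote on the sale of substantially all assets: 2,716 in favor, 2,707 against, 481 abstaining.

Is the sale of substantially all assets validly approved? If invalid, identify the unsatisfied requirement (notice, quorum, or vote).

Notice: 47 days given; 45 required. Satisfied.
Quorum: 30% of 19,650 = 5,895; 5,904 present. Satisfied.
Vote: requires a majority of the votes cast (5,904 − 481 abstaining = 5,423); a majority of 5423 is 2712, so 2,712 needed; 2,716 in favor. Satisfied.

Valid — all requirements satisfied.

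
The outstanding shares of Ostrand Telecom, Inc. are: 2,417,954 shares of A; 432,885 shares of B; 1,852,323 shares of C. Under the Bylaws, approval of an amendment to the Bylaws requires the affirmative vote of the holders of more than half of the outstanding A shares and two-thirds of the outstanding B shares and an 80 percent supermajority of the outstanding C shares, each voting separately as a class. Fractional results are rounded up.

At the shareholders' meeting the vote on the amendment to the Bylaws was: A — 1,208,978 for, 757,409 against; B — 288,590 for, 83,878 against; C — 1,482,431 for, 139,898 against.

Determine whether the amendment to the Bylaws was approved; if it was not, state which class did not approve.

A: a majority of 2417954 is 1208978; 1,208,978 required, 1,208,978 in favor — approved.
B: 2/3 of 432885 = 288590; 288,590 required, 288,590 in favor — approved.
C: 4/5 of 1852323 = 1481858.40, rounded up to 1481859; 1,481,859 required, 1,482,431 in favor — approved.

Approved — every class gave the required vote.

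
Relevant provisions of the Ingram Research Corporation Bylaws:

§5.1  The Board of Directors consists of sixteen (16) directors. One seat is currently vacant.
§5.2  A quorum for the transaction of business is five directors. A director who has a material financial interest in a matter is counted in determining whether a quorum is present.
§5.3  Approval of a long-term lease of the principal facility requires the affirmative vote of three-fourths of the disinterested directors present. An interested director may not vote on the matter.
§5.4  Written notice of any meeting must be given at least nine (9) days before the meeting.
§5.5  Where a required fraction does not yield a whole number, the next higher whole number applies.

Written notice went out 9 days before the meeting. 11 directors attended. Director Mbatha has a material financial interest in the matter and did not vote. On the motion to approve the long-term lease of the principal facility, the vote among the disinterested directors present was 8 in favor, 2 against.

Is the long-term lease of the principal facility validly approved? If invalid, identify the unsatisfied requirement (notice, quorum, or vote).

Notice: 9 days given; 9 required (9 ≥ 9). Satisfied.
Quorum: 11 present (interested directors count toward quorum); quorum is 5. Satisfied.
Vote: the long-term lease of the principal facility requires three-fourths of the disinterested directors present (11 − 1 = 10). 3/4 of 10 = 7.50, rounded up to 8, so 8 affirmative votes are needed; 8 voted in favor. Satisfied.

Valid — all requirements satisfied.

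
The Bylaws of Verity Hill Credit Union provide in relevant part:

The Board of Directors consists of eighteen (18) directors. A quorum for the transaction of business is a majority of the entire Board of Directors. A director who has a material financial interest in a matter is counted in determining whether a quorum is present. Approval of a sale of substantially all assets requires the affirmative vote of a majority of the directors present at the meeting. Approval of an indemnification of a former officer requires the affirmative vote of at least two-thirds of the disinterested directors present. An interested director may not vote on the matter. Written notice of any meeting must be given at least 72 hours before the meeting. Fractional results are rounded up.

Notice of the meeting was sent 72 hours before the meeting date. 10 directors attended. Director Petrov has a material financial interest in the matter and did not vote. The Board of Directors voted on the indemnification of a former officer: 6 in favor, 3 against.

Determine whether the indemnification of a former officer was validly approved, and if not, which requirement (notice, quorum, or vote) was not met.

Notice: 72 hours given; 72 required (72 ≥ 72). Satisfied.
Quorum: 10 present (interested directors count toward quorum); quorum is 10. Satisfied.
Vote: the indemnification of a former officer requires two-thirds of the disinterested directors present (10 − 1 = 9). 2/3 of 9 = 6, so 6 affirmative votes are needed; 6 voted in favor. Satisfied.

Valid — all requirements satisfied.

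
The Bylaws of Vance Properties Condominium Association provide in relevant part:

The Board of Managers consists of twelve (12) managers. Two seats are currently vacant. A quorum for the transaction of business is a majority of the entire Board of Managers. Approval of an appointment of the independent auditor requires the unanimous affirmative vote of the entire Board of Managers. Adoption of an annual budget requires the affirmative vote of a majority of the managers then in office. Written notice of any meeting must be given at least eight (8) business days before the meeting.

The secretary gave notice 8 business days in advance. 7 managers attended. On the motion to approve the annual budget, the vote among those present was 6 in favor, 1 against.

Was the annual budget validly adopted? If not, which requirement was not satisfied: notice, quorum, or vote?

Notice: 8 business days given; 8 required (8 ≥ 8). Satisfied.
Quorum: 7 present; quorum is 7. Satisfied.
Vote: the annual budget requires a majority of the managers then in office (10). A majority of 10 is 6, so 6 affirmative votes are needed; 6 voted in favor. Satisfied.

Valid — all requirements satisfied.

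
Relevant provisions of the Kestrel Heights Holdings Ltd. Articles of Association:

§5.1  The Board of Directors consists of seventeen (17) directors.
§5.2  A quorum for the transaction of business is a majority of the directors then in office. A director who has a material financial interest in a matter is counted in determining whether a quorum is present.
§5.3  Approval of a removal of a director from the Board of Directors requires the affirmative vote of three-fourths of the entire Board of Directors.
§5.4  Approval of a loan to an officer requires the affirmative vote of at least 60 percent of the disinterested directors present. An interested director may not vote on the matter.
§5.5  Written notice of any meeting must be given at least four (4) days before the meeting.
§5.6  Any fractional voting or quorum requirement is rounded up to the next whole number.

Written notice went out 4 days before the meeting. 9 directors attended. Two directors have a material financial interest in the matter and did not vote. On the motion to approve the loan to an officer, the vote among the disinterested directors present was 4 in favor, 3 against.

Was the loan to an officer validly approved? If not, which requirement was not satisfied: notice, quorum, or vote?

Invalid — vote requirement not satisfied.

Notice: 4 days given; 4 required (4 ≥ 4). Satisfied.
Quorum: 9 present (interested directors count toward quorum); quorum is 9. Satisfied.
Vote: the loan to an officer requires three-fifths of the disinterested directors present (9 − 2 = 7). 3/5 of 7 = 4.20, rounded up to 5, so 5 affirmative votes are needed; 4 voted in favor. Not satisfied.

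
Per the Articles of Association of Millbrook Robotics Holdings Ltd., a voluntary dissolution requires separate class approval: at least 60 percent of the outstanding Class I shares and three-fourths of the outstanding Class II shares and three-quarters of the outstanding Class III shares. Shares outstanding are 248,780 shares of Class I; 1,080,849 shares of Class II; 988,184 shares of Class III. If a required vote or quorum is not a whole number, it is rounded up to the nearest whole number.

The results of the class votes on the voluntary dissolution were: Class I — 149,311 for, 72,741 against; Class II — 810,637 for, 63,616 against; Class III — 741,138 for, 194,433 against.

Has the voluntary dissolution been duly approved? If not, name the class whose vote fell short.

Class I: 3/5 of 248780 = 149268; 149,268 required, 149,311 in favor — approved.
Class II: 3/4 of 1080849 = 810636.75, rounded up to 810637; 810,637 required, 810,637 in favor — approved.
Class III: 3/4 of 988184 = 741138; 741,138 required, 741,138 in favor — approved.

Approved — every class gave the required vote.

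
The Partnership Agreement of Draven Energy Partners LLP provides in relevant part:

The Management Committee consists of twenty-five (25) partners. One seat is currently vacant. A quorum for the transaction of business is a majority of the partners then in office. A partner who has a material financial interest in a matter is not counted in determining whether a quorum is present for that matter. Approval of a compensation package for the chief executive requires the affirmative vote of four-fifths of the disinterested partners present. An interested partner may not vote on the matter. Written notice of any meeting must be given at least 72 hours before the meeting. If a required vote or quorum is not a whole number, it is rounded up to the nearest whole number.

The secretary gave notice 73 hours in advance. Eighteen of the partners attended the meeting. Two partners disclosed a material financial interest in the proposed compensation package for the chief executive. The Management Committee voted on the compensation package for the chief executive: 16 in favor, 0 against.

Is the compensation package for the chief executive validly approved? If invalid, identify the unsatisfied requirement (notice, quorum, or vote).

Notice: 73 hours given; 72 required (73 ≥ 72). Satisfied.
Quorum: 18 present, but the 2 interested partners do not count, leaving 16. Quorum is 13. Satisfied.
Vote: the compensation package for the chief executive requires four-fifths of the disinterested partners present (18 − 2 = 16). 4/5 of 16 = 12.80, rounded up to 13, so 13 affirmative votes are needed; 16 voted in favor. Satisfied.

Valid — all requirements satisfied.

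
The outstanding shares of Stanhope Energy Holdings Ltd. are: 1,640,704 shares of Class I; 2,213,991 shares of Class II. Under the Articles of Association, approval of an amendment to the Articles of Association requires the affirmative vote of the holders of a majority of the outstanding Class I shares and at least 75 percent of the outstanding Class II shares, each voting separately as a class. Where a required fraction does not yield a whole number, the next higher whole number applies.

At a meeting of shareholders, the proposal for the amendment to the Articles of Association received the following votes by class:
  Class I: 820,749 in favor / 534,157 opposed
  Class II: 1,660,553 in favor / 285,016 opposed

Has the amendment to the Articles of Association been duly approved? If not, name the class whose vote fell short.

Approved — every class gave the required vote.

Class I: a majority of 1640704 is 820353; 820,353 required, 820,749 in favor — approved.
Class II: 3/4 of 2213991 = 1660493.25, rounded up to 1660494; 1,660,494 required, 1,660,553 in favor — approved.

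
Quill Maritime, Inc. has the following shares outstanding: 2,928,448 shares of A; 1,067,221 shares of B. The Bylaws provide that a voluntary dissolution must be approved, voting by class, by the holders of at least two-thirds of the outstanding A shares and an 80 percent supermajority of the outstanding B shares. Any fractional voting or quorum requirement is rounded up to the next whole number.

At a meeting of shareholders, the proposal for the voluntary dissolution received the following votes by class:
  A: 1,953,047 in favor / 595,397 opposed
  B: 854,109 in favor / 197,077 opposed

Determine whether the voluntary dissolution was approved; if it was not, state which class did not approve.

Approved — every class gave the required vote.

A: 2/3 of 2928448 = 1952298.67, rounded up to 1952299; 1,952,299 required, 1,953,047 in favor — approved.
B: 4/5 of 1067221 = 853776.80, rounded up to 853777; 853,777 required, 854,109 in favor — approved.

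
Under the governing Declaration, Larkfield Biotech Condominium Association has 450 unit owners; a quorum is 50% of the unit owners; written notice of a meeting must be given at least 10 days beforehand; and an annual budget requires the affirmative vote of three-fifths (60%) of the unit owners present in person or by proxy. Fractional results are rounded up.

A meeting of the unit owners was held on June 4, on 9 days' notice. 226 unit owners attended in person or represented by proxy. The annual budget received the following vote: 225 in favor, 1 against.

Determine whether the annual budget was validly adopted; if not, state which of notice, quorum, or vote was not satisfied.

Notice: 9 days given; 10 required. Not satisfied.
Quorum: 50% of 450 = 225; 226 present. Satisfied.
Vote: requires three-fifths of those present (226); 3/5 of 226 = 135.60, rounded up to 136, so 136 needed; 225 in favor. Satisfied.

Invalid — notice requirement not satisfied.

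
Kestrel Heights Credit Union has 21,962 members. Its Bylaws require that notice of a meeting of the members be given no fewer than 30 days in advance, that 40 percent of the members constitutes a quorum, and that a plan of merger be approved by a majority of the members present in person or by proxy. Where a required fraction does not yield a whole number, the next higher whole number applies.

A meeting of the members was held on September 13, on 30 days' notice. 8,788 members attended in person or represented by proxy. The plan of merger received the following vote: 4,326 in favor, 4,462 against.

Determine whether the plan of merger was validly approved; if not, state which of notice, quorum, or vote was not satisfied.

Notice: 30 days given; 30 required. Satisfied.
Quorum: 40% of 21,962 = 8,784.80, rounded up to 8,785; 8,788 present. Satisfied.
Vote: requires a majority of those present (8,788); a majority of 8788 is 4395, so 4,395 needed; 4,326 in favor. Not satisfied.

Invalid — vote requirement not satisfied.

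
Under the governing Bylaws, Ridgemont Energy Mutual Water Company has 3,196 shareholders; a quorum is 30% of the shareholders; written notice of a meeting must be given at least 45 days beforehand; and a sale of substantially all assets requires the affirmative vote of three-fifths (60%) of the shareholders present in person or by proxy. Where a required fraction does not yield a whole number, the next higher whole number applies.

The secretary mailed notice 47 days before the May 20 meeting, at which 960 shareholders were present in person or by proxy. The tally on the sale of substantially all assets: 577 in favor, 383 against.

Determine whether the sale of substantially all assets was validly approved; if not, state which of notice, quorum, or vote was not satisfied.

Valid — all requirements satisfied.

Notice: 47 days given; 45 required. Satisfied.
Quorum: 30% of 3,196 = 958.80, rounded up to 959; 960 present. Satisfied.
Vote: requires three-fifths of those present (960); 3/5 of 960 = 576, so 576 needed; 577 in favor. Satisfied.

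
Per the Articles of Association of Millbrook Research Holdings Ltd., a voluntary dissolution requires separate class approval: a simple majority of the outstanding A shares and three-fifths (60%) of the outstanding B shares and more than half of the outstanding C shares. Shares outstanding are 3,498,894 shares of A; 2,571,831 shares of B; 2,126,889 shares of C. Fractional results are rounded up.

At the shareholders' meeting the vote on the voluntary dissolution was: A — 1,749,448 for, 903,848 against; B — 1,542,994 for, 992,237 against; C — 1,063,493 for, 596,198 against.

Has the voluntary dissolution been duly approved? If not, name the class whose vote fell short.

Not approved — the B shares did not give the required vote.

A: a majority of 3498894 is 1749448; 1,749,448 required, 1,749,448 in favor — approved.
B: 3/5 of 2571831 = 1543098.60, rounded up to 1543099; 1,543,099 required, 1,542,994 in favor — not approved.
C: a majority of 2126889 is 1063445; 1,063,445 required, 1,063,493 in favor — approved.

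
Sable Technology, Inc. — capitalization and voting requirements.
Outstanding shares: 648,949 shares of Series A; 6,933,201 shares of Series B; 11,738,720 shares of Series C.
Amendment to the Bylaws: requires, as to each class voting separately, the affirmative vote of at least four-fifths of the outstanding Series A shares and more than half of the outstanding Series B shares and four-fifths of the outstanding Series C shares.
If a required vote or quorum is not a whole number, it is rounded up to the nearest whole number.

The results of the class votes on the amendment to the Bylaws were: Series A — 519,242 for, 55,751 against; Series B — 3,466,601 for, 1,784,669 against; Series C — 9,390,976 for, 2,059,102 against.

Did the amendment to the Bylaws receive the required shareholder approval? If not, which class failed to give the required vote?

Series A: 4/5 of 648949 = 519159.20, rounded up to 519160; 519,160 required, 519,242 in favor — approved.
Series B: a majority of 6933201 is 3466601; 3,466,601 required, 3,466,601 in favor — approved.
Series C: 4/5 of 11738720 = 9390976; 9,390,976 required, 9,390,976 in favor — approved.

Approved — every class gave the required vote.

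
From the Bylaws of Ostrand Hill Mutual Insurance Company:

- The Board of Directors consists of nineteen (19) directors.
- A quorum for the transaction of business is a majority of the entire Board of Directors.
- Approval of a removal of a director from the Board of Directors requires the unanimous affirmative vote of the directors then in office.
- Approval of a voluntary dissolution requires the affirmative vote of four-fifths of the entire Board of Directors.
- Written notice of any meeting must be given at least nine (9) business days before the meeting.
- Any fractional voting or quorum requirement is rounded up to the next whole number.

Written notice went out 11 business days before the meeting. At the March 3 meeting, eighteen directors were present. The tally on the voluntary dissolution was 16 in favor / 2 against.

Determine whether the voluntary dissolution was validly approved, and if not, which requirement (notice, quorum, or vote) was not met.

Notice: 11 business days given; 9 required (11 ≥ 9). Satisfied.
Quorum: 18 present; quorum is 10. Satisfied.
Vote: the voluntary dissolution requires four-fifths of the entire Board of Directors (19). 4/5 of 19 = 15.20, rounded up to 16, so 16 affirmative votes are needed; 16 voted in favor. Satisfied.

Valid — all requirements satisfied.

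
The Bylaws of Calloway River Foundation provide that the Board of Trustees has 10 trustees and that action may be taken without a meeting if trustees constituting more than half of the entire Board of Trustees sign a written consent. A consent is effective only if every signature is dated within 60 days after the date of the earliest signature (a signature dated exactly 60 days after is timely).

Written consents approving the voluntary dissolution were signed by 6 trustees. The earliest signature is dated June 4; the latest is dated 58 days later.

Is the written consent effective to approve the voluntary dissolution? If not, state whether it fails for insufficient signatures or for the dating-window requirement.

Signatures required: more than half of 10 — a majority of 10 is 6, so 6 needed; 6 signed. Sufficient.
Dating window: the latest signature is 58 days after the earliest; the limit is 60 days. Within the window.

Effective — both the signature and dating-window requirements are satisfied.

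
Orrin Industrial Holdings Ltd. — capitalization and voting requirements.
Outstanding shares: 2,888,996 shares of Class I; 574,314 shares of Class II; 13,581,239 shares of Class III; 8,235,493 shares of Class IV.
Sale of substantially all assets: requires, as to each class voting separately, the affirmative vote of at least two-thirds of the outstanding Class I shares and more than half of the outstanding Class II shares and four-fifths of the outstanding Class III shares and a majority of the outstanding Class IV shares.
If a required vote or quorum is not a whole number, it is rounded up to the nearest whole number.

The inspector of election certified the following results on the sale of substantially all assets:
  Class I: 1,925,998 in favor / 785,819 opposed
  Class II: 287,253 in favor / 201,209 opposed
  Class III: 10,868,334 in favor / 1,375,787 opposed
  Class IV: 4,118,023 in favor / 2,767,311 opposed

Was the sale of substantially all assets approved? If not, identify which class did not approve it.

Class I: 2/3 of 2888996 = 1925997.33, rounded up to 1925998; 1,925,998 required, 1,925,998 in favor — approved.
Class II: a majority of 574314 is 287158; 287,158 required, 287,253 in favor — approved.
Class III: 4/5 of 13581239 = 10864991.20, rounded up to 10864992; 10,864,992 required, 10,868,334 in favor — approved.
Class IV: a majority of 8235493 is 4117747; 4,117,747 required, 4,118,023 in favor — approved.

Approved — every class gave the required vote.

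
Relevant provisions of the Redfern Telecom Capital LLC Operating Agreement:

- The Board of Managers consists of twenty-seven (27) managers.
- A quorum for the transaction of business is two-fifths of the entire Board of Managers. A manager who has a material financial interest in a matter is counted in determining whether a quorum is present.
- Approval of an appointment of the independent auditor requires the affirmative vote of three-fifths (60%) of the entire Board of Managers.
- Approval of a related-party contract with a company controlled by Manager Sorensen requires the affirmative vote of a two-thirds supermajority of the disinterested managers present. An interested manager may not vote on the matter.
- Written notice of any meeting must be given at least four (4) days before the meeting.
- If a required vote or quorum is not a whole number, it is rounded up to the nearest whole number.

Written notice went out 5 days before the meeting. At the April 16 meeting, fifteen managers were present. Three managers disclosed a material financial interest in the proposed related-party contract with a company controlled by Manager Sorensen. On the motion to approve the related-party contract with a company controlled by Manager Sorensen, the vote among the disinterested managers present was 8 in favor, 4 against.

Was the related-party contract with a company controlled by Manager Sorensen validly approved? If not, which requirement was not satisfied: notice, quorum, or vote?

Valid — all requirements satisfied.

Notice: 5 days given; 4 required (5 ≥ 4). Satisfied.
Quorum: 15 present (interested managers count toward quorum); quorum is 11. Satisfied.
Vote: the related-party contract with a company controlled by Manager Sorensen requires two-thirds of the disinterested managers present (15 − 3 = 12). 2/3 of 12 = 8, so 8 affirmative votes are needed; 8 voted in favor. Satisfied.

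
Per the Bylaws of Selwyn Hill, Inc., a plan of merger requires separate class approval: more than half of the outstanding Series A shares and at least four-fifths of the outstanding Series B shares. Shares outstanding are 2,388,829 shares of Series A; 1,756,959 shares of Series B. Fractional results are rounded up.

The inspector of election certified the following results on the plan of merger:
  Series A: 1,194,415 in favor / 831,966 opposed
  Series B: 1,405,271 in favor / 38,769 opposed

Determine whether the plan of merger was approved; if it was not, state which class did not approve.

Not approved — the Series B shares did not give the required vote.

Series A: a majority of 2388829 is 1194415; 1,194,415 required, 1,194,415 in favor — approved.
Series B: 4/5 of 1756959 = 1405567.20, rounded up to 1405568; 1,405,568 required, 1,405,271 in favor — not approved.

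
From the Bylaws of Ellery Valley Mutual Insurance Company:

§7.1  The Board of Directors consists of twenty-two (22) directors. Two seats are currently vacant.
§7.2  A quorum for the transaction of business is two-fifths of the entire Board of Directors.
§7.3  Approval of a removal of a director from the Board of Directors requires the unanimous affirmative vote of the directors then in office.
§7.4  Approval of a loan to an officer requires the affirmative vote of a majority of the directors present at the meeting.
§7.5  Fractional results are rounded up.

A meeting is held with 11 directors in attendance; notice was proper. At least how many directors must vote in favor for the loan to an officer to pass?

6

The loan to an officer requires a majority of the directors present (11).
A majority of 11 is 6.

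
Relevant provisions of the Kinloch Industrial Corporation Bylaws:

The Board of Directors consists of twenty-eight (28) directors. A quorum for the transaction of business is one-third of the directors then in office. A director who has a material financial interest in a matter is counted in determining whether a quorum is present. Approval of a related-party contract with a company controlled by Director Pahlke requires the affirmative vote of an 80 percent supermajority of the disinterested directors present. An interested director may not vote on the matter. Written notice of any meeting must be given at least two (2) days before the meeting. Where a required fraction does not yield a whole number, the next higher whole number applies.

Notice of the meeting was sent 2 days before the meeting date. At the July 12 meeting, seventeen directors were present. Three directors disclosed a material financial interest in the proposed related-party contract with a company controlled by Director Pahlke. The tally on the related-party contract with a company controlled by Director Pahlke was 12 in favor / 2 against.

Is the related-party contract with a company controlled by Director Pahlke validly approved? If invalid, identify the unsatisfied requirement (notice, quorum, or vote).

Notice: 2 days given; 2 required (2 ≥ 2). Satisfied.
Quorum: 17 present (interested directors count toward quorum); quorum is 10. Satisfied.
Vote: the related-party contract with a company controlled by Director Pahlke requires four-fifths of the disinterested directors present (17 − 3 = 14). 4/5 of 14 = 11.20, rounded up to 12, so 12 affirmative votes are needed; 12 voted in favor. Satisfied.

Valid — all requirements satisfied.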